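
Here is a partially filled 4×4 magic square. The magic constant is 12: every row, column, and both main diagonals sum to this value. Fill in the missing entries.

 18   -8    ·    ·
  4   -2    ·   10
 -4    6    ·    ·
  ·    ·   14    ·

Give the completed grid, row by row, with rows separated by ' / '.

The remaining cell in row 2 is (2,3) = 12 − 12 = 0.
Column 1: 18 + 4 + (-4) + ? = 12, so (4,1) = -6.
From column 2, 12 − (-8 + (-2) + 6) gives (4,2) = 16.
The remaining cell in anti-diagonal is (1,4) = 12 − 0 = 12.
Row 1: 18 + (-8) + 12 + ? = 12, so (1,3) = -10.
From row 4, 12 − (-6 + 16 + 14) gives (4,4) = -12.
From column 3, 12 − (-10 + 0 + 14) gives (3,3) = 8.
From column 4, 12 − (12 + 10 + (-12)) gives (3,4) = 2.

18 -8 -10 12 / 4 -2 0 10 / -4 6 8 2 / -6 16 14 -12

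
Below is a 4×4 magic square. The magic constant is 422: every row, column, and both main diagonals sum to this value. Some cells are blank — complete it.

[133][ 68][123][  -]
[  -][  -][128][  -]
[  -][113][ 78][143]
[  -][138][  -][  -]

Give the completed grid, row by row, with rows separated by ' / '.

Using row 1: 133 + 68 + 123 + ? → (1,4) = 422 − 324 = 98.
The remaining cell in row 3 is (3,1) = 422 − 334 = 88.
Column 2 must total 422; the given cells sum to 319, so (2,2) = 103.
Using column 3: 123 + 128 + 78 + ? → (4,3) = 422 − 329 = 93.
The remaining cell in main diagonal is (4,4) = 422 − 314 = 108.
From anti-diagonal, 422 − (98 + 128 + 113) gives (4,1) = 83.
Column 1: 133 + 88 + 83 + ? = 422, so (2,1) = 118.
The remaining cell in column 4 is (2,4) = 422 − 349 = 73.

133 68 123 98 / 118 103 128 73 / 88 113 78 143 / 83 138 93 108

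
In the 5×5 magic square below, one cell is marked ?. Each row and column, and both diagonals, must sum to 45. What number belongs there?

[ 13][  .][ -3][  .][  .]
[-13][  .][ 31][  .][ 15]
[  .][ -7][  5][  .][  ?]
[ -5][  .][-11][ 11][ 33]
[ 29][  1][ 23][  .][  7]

-1

The remaining cell in row 4 is (4,2) = 45 − 28 = 17.
Row 5 must total 45; the given cells sum to 60, so (5,4) = -15.
Column 1 needs 45; the known cells sum to 24, so (3,1) = 21.
Main diagonal must total 45; the given cells sum to 36, so (2,2) = 9.
Row 2 needs 45; the known cells sum to 42, so (2,4) = 3.
The remaining cell in column 2 is (1,2) = 45 − 20 = 25.
Anti-diagonal must total 45; the given cells sum to 54, so (1,5) = -9.
Using row 1: 13 + 25 + (-3) + (-9) + ? → (1,4) = 45 − 26 = 19.
Column 4: 19 + 3 + 11 + (-15) + ? = 45, so (3,4) = 27.
Column 5 needs 45; the known cells sum to 46, so (3,5) = -1.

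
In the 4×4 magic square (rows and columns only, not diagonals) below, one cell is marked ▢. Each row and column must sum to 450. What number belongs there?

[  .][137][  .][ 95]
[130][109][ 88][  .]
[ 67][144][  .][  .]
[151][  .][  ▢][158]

81

Using row 2: 130 + 109 + 88 + ? → (2,4) = 450 − 327 = 123.
The remaining cell in column 1 is (1,1) = 450 − 348 = 102.
Column 2 must total 450; the given cells sum to 390, so (4,2) = 60.
The remaining cell in column 4 is (3,4) = 450 − 376 = 74.
Row 1 needs 450; the known cells sum to 334, so (1,3) = 116.
Using row 3: 67 + 144 + 74 + ? → (3,3) = 450 − 285 = 165.
From row 4, 450 − (151 + 60 + 158) gives (4,3) = 81.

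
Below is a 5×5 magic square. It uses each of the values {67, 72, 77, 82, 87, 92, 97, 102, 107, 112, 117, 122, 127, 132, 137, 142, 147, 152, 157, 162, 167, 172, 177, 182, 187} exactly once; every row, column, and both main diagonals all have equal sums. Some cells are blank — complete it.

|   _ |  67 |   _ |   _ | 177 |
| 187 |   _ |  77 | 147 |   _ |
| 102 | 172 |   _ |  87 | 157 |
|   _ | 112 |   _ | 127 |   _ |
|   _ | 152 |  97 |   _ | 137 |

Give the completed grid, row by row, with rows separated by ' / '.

122 67 162 107 177 / 187 132 77 147 92 / 102 172 117 87 157 / 142 112 182 127 72 / 82 152 97 167 137

The 25 entries sum to 3175, so each line sums to 3175/5 = 635.
The remaining cell in row 3 is (3,3) = 635 − 518 = 117.
From column 2, 635 − (67 + 172 + 112 + 152) gives (2,2) = 132.
Using main diagonal: 132 + 117 + 127 + 137 + ? → (1,1) = 635 − 513 = 122.
Anti-diagonal: 177 + 147 + 117 + 112 + ? = 635, so (5,1) = 82.
Row 2 must total 635; the given cells sum to 543, so (2,5) = 92.
From row 5, 635 − (82 + 152 + 97 + 137) gives (5,4) = 167.
From column 1, 635 − (122 + 187 + 102 + 82) gives (4,1) = 142.
The remaining cell in column 4 is (1,4) = 635 − 528 = 107.
From column 5, 635 − (177 + 92 + 157 + 137) gives (4,5) = 72.
Using row 1: 122 + 67 + 107 + 177 + ? → (1,3) = 635 − 473 = 162.
Row 4 needs 635; the known cells sum to 453, so (4,3) = 182.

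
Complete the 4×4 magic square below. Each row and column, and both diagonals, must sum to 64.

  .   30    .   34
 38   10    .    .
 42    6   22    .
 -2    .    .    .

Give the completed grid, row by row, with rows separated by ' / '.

The remaining cell in row 3 is (3,4) = 64 − 70 = -6.
The remaining cell in column 1 is (1,1) = 64 − 78 = -14.
The remaining cell in column 2 is (4,2) = 64 − 46 = 18.
Main diagonal must total 64; the given cells sum to 18, so (4,4) = 46.
Anti-diagonal must total 64; the given cells sum to 38, so (2,3) = 26.
Row 1 needs 64; the known cells sum to 50, so (1,3) = 14.
Row 2 must total 64; the given cells sum to 74, so (2,4) = -10.
Row 4 must total 64; the given cells sum to 62, so (4,3) = 2.

-14 30 14 34 / 38 10 26 -10 / 42 6 22 -6 / -2 18 2 46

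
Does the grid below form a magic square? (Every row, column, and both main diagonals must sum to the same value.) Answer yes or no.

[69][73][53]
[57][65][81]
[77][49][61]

Row 1: 69 + 73 + 53 = 195.
Row 2: 57 + 65 + 81 = 203.
Row 3: 77 + 49 + 61 = 187.
Column 1: 69 + 57 + 77 = 203.
Column 2: 73 + 65 + 49 = 187.
Column 3: 53 + 81 + 61 = 195.
Main diagonal: 69 + 65 + 61 = 195.
Anti-diagonal: 53 + 65 + 77 = 195.

No — column 3 sums to 195 but column 2 sums to 187.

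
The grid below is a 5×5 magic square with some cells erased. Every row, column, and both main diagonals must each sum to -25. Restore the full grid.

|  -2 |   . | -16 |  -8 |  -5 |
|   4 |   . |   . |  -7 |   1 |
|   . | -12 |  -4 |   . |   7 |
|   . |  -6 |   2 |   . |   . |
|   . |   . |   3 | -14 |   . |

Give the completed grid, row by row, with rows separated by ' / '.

-2 6 -16 -8 -5 / 4 -13 -10 -7 1 / -15 -12 -4 -1 7 / -9 -6 2 5 -17 / -3 0 3 -14 -11

The remaining cell in row 1 is (1,2) = -25 − (-31) = 6.
From column 3, -25 − (-16 + (-4) + 2 + 3) gives (2,3) = -10.
Using anti-diagonal: -5 + (-7) + (-4) + (-6) + ? → (5,1) = -25 − (-22) = -3.
The remaining cell in row 2 is (2,2) = -25 − (-12) = -13.
From column 2, -25 − (6 + (-13) + (-12) + (-6)) gives (5,2) = 0.
Row 5 needs -25; the known cells sum to -14, so (5,5) = -11.
Column 5 needs -25; the known cells sum to -8, so (4,5) = -17.
Main diagonal: -2 + (-13) + (-4) + (-11) + ? = -25, so (4,4) = 5.
Row 4 must total -25; the given cells sum to -16, so (4,1) = -9.
From column 1, -25 − (-2 + 4 + (-9) + (-3)) gives (3,1) = -15.
The remaining cell in column 4 is (3,4) = -25 − (-24) = -1.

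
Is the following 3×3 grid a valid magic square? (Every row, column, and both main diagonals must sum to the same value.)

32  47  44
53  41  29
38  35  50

Row 1: 32 + 47 + 44 = 123.
Row 2: 53 + 41 + 29 = 123.
Row 3: 38 + 35 + 50 = 123.
Column 1: 32 + 53 + 38 = 123.
Column 2: 47 + 41 + 35 = 123.
Column 3: 44 + 29 + 50 = 123.
Main diagonal: 32 + 41 + 50 = 123.
Anti-diagonal: 44 + 41 + 38 = 123.
All lines sum to 123.

Yes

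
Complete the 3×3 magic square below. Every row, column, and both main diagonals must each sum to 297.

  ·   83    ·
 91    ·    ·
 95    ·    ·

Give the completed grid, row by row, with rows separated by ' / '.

Column 1 needs 297; the known cells sum to 186, so (1,1) = 111.
Row 1 must total 297; the given cells sum to 194, so (1,3) = 103.
Anti-diagonal must total 297; the given cells sum to 198, so (2,2) = 99.
From row 2, 297 − (91 + 99) gives (2,3) = 107.
From column 2, 297 − (83 + 99) gives (3,2) = 115.
Using column 3: 103 + 107 + ? → (3,3) = 297 − 210 = 87.

111 83 103 / 91 99 107 / 95 115 87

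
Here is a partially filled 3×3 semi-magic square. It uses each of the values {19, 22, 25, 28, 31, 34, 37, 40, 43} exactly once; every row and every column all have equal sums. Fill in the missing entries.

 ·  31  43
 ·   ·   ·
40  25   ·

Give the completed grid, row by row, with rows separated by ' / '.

19 31 43 / 34 37 22 / 40 25 28

The 9 entries sum to 279, so each line sums to 279/3 = 93.
The remaining cell in row 1 is (1,1) = 93 − 74 = 19.
The remaining cell in row 3 is (3,3) = 93 − 65 = 28.
From column 1, 93 − (19 + 40) gives (2,1) = 34.
Using column 2: 31 + 25 + ? → (2,2) = 93 − 56 = 37.
The remaining cell in column 3 is (2,3) = 93 − 71 = 22.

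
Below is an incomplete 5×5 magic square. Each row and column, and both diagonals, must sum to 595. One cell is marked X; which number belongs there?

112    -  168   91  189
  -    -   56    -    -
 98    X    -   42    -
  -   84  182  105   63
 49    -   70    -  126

196

From row 1, 595 − (112 + 168 + 91 + 189) gives (1,2) = 35.
From row 4, 595 − (84 + 182 + 105 + 63) gives (4,1) = 161.
Column 1 needs 595; the known cells sum to 420, so (2,1) = 175.
Using column 3: 168 + 56 + 182 + 70 + ? → (3,3) = 595 − 476 = 119.
From main diagonal, 595 − (112 + 119 + 105 + 126) gives (2,2) = 133.
From anti-diagonal, 595 − (189 + 119 + 84 + 49) gives (2,4) = 154.
Using row 2: 175 + 133 + 56 + 154 + ? → (2,5) = 595 − 518 = 77.
Column 4 must total 595; the given cells sum to 392, so (5,4) = 203.
Column 5 needs 595; the known cells sum to 455, so (3,5) = 140.
Row 3: 98 + 119 + 42 + 140 + ? = 595, so (3,2) = 196.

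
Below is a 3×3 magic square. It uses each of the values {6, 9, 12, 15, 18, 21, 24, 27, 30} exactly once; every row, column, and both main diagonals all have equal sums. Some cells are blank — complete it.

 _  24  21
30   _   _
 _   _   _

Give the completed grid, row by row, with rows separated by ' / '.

The 9 entries sum to 162, so each line sums to 162/3 = 54.
Row 1 needs 54; the known cells sum to 45, so (1,1) = 9.
Column 1 must total 54; the given cells sum to 39, so (3,1) = 15.
Using anti-diagonal: 21 + 15 + ? → (2,2) = 54 − 36 = 18.
Row 2: 30 + 18 + ? = 54, so (2,3) = 6.
Column 2 needs 54; the known cells sum to 42, so (3,2) = 12.
The remaining cell in column 3 is (3,3) = 54 − 27 = 27.

9 24 21 / 30 18 6 / 15 12 27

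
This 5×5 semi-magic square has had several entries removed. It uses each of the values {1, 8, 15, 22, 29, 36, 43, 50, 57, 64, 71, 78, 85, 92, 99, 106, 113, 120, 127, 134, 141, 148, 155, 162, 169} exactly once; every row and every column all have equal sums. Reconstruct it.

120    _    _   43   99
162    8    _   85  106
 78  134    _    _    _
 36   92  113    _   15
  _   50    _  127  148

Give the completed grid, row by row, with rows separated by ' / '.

The 25 entries sum to 2125, so each line sums to 2125/5 = 425.
Row 2: 162 + 8 + 85 + 106 + ? = 425, so (2,3) = 64.
Row 4: 36 + 92 + 113 + 15 + ? = 425, so (4,4) = 169.
Column 1: 120 + 162 + 78 + 36 + ? = 425, so (5,1) = 29.
Column 2: 8 + 134 + 92 + 50 + ? = 425, so (1,2) = 141.
The remaining cell in column 4 is (3,4) = 425 − 424 = 1.
Column 5 must total 425; the given cells sum to 368, so (3,5) = 57.
Row 1 needs 425; the known cells sum to 403, so (1,3) = 22.
Row 3 must total 425; the given cells sum to 270, so (3,3) = 155.
Using row 5: 29 + 50 + 127 + 148 + ? → (5,3) = 425 − 354 = 71.

120 141 22 43 99 / 162 8 64 85 106 / 78 134 155 1 57 / 36 92 113 169 15 / 29 50 71 127 148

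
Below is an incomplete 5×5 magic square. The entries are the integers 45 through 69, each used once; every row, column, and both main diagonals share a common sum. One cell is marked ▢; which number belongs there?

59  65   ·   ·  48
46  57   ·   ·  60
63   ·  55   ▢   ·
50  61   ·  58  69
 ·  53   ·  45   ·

66

The entries are 45 through 69, which sum to 1425, so each line sums to 1425/5 = 285.
Row 4: 50 + 61 + 58 + 69 + ? = 285, so (4,3) = 47.
Column 1 needs 285; the known cells sum to 218, so (5,1) = 67.
Using column 2: 65 + 57 + 61 + 53 + ? → (3,2) = 285 − 236 = 49.
Using main diagonal: 59 + 57 + 55 + 58 + ? → (5,5) = 285 − 229 = 56.
From anti-diagonal, 285 − (48 + 55 + 61 + 67) gives (2,4) = 54.
From row 2, 285 − (46 + 57 + 54 + 60) gives (2,3) = 68.
Using row 5: 67 + 53 + 45 + 56 + ? → (5,3) = 285 − 221 = 64.
The remaining cell in column 3 is (1,3) = 285 − 234 = 51.
Column 5 needs 285; the known cells sum to 233, so (3,5) = 52.
Row 1: 59 + 65 + 51 + 48 + ? = 285, so (1,4) = 62.
Using row 3: 63 + 49 + 55 + 52 + ? → (3,4) = 285 − 219 = 66.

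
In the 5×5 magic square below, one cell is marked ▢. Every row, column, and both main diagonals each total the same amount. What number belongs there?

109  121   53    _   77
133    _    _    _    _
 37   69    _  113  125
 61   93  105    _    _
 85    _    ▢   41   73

Column 1 is complete and sums to 425; that is the magic constant.
Row 1 needs 425; the known cells sum to 360, so (1,4) = 65.
From row 3, 425 − (37 + 69 + 113 + 125) gives (3,3) = 81.
Anti-diagonal: 77 + 81 + 93 + 85 + ? = 425, so (2,4) = 89.
The remaining cell in column 4 is (4,4) = 425 − 308 = 117.
The remaining cell in main diagonal is (2,2) = 425 − 380 = 45.
Row 4 must total 425; the given cells sum to 376, so (4,5) = 49.
Column 2 must total 425; the given cells sum to 328, so (5,2) = 97.
Column 5 must total 425; the given cells sum to 324, so (2,5) = 101.
The remaining cell in row 2 is (2,3) = 425 − 368 = 57.
Row 5: 85 + 97 + 41 + 73 + ? = 425, so (5,3) = 129.

129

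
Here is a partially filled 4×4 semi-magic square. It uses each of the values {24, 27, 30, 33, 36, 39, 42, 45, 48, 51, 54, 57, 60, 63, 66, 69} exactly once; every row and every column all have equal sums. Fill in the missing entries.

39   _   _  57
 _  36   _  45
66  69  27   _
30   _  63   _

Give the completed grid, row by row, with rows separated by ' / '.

The 16 entries sum to 744, so each line sums to 744/4 = 186.
Row 3 must total 186; the given cells sum to 162, so (3,4) = 24.
Column 1: 39 + 66 + 30 + ? = 186, so (2,1) = 51.
Using column 4: 57 + 45 + 24 + ? → (4,4) = 186 − 126 = 60.
Using row 2: 51 + 36 + 45 + ? → (2,3) = 186 − 132 = 54.
Using row 4: 30 + 63 + 60 + ? → (4,2) = 186 − 153 = 33.
Column 2: 36 + 69 + 33 + ? = 186, so (1,2) = 48.
Column 3: 54 + 27 + 63 + ? = 186, so (1,3) = 42.

39 48 42 57 / 51 36 54 45 / 66 69 27 24 / 30 33 63 60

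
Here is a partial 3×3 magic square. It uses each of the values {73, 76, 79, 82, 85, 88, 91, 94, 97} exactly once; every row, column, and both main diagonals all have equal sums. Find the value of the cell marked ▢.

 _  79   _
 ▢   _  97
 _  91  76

The 9 entries sum to 765, so each line sums to 765/3 = 255.
Row 3 needs 255; the known cells sum to 167, so (3,1) = 88.
Column 2 must total 255; the given cells sum to 170, so (2,2) = 85.
The remaining cell in column 3 is (1,3) = 255 − 173 = 82.
Main diagonal: 85 + 76 + ? = 255, so (1,1) = 94.
Row 2 must total 255; the given cells sum to 182, so (2,1) = 73.

73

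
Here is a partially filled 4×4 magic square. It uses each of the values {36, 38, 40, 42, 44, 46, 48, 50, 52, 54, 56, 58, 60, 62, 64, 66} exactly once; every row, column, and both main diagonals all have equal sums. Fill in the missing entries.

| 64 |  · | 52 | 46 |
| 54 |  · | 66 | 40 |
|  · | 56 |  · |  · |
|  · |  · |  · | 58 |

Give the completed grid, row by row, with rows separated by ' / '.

The 16 entries sum to 816, so each line sums to 816/4 = 204.
Row 1: 64 + 52 + 46 + ? = 204, so (1,2) = 42.
Row 2: 54 + 66 + 40 + ? = 204, so (2,2) = 44.
Column 2 needs 204; the known cells sum to 142, so (4,2) = 62.
From column 4, 204 − (46 + 40 + 58) gives (3,4) = 60.
Main diagonal needs 204; the known cells sum to 166, so (3,3) = 38.
The remaining cell in anti-diagonal is (4,1) = 204 − 168 = 36.
Using row 3: 56 + 38 + 60 + ? → (3,1) = 204 − 154 = 50.
The remaining cell in row 4 is (4,3) = 204 − 156 = 48.

64 42 52 46 / 54 44 66 40 / 50 56 38 60 / 36 62 48 58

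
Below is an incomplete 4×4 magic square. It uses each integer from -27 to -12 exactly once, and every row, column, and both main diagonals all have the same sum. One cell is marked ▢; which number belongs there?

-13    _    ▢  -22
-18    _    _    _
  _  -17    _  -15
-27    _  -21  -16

-19

The entries are -27 through -12, which sum to -312, so each line sums to -312/4 = -78.
Row 4: -27 + (-21) + (-16) + ? = -78, so (4,2) = -14.
Column 1 needs -78; the known cells sum to -58, so (3,1) = -20.
The remaining cell in column 4 is (2,4) = -78 − (-53) = -25.
Using anti-diagonal: -22 + (-17) + (-27) + ? → (2,3) = -78 − (-66) = -12.
Row 2 needs -78; the known cells sum to -55, so (2,2) = -23.
Row 3 needs -78; the known cells sum to -52, so (3,3) = -26.
Using column 2: -23 + (-17) + (-14) + ? → (1,2) = -78 − (-54) = -24.
Column 3: -12 + (-26) + (-21) + ? = -78, so (1,3) = -19.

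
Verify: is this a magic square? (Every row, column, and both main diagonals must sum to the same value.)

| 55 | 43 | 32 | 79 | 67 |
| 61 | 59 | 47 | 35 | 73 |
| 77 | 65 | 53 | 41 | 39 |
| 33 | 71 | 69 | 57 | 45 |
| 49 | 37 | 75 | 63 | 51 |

Row 1: 55 + 43 + 32 + 79 + 67 = 276.
Row 2: 61 + 59 + 47 + 35 + 73 = 275.
Row 3: 77 + 65 + 53 + 41 + 39 = 275.
Row 4: 33 + 71 + 69 + 57 + 45 = 275.
Row 5: 49 + 37 + 75 + 63 + 51 = 275.
Column 1: 55 + 61 + 77 + 33 + 49 = 275.
Column 2: 43 + 59 + 65 + 71 + 37 = 275.
Column 3: 32 + 47 + 53 + 69 + 75 = 276.
Column 4: 79 + 35 + 41 + 57 + 63 = 275.
Column 5: 67 + 73 + 39 + 45 + 51 = 275.
Main diagonal: 55 + 59 + 53 + 57 + 51 = 275.
Anti-diagonal: 67 + 35 + 53 + 71 + 49 = 275.

No — row 1 sums to 276 but anti-diagonal sums to 275.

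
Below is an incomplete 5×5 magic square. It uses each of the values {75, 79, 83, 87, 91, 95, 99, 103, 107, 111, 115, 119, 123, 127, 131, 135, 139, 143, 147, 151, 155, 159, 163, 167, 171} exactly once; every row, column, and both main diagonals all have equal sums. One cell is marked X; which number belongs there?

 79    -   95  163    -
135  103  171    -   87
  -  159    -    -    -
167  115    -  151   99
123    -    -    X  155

107

The 25 entries sum to 3075, so each line sums to 3075/5 = 615.
Row 2 needs 615; the known cells sum to 496, so (2,4) = 119.
From row 4, 615 − (167 + 115 + 151 + 99) gives (4,3) = 83.
Column 1 must total 615; the given cells sum to 504, so (3,1) = 111.
Main diagonal must total 615; the given cells sum to 488, so (3,3) = 127.
Anti-diagonal needs 615; the known cells sum to 484, so (1,5) = 131.
From row 1, 615 − (79 + 95 + 163 + 131) gives (1,2) = 147.
Using column 2: 147 + 103 + 159 + 115 + ? → (5,2) = 615 − 524 = 91.
From column 3, 615 − (95 + 171 + 127 + 83) gives (5,3) = 139.
Column 5 must total 615; the given cells sum to 472, so (3,5) = 143.
Row 3 needs 615; the known cells sum to 540, so (3,4) = 75.
Row 5 must total 615; the given cells sum to 508, so (5,4) = 107.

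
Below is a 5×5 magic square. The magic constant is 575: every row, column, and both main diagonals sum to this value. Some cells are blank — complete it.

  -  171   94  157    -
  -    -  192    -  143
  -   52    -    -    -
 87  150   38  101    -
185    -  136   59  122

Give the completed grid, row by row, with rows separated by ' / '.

Using row 4: 87 + 150 + 38 + 101 + ? → (4,5) = 575 − 376 = 199.
From row 5, 575 − (185 + 136 + 59 + 122) gives (5,2) = 73.
Column 2: 171 + 52 + 150 + 73 + ? = 575, so (2,2) = 129.
Using column 3: 94 + 192 + 38 + 136 + ? → (3,3) = 575 − 460 = 115.
Using main diagonal: 129 + 115 + 101 + 122 + ? → (1,1) = 575 − 467 = 108.
Using row 1: 108 + 171 + 94 + 157 + ? → (1,5) = 575 − 530 = 45.
From column 5, 575 − (45 + 143 + 199 + 122) gives (3,5) = 66.
Anti-diagonal: 45 + 115 + 150 + 185 + ? = 575, so (2,4) = 80.
Row 2: 129 + 192 + 80 + 143 + ? = 575, so (2,1) = 31.
Column 1: 108 + 31 + 87 + 185 + ? = 575, so (3,1) = 164.
Using column 4: 157 + 80 + 101 + 59 + ? → (3,4) = 575 − 397 = 178.

108 171 94 157 45 / 31 129 192 80 143 / 164 52 115 178 66 / 87 150 38 101 199 / 185 73 136 59 122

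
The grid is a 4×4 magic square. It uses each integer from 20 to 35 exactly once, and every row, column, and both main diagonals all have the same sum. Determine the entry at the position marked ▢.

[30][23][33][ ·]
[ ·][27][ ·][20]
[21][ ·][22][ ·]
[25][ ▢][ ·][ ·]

28

The entries are 20 through 35, which sum to 440, so each line sums to 440/4 = 110.
The remaining cell in row 1 is (1,4) = 110 − 86 = 24.
Column 1 must total 110; the given cells sum to 76, so (2,1) = 34.
Main diagonal needs 110; the known cells sum to 79, so (4,4) = 31.
The remaining cell in row 2 is (2,3) = 110 − 81 = 29.
Column 3: 33 + 29 + 22 + ? = 110, so (4,3) = 26.
Column 4 must total 110; the given cells sum to 75, so (3,4) = 35.
Anti-diagonal needs 110; the known cells sum to 78, so (3,2) = 32.
The remaining cell in row 4 is (4,2) = 110 − 82 = 28.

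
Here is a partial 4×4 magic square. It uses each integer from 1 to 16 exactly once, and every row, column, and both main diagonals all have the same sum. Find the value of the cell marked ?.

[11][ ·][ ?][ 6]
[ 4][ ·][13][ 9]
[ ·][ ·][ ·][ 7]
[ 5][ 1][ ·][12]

2

The entries are 1 through 16, which sum to 136, so each line sums to 136/4 = 34.
The remaining cell in row 2 is (2,2) = 34 − 26 = 8.
Row 4: 5 + 1 + 12 + ? = 34, so (4,3) = 16.
The remaining cell in column 1 is (3,1) = 34 − 20 = 14.
From main diagonal, 34 − (11 + 8 + 12) gives (3,3) = 3.
Anti-diagonal needs 34; the known cells sum to 24, so (3,2) = 10.
Column 2 must total 34; the given cells sum to 19, so (1,2) = 15.
Column 3 needs 34; the known cells sum to 32, so (1,3) = 2.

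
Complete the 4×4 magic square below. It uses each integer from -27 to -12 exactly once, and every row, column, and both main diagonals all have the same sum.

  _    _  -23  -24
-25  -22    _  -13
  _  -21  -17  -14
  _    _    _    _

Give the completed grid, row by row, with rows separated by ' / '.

The entries are -27 through -12, which sum to -312, so each line sums to -312/4 = -78.
From row 2, -78 − (-25 + (-22) + (-13)) gives (2,3) = -18.
Row 3: -21 + (-17) + (-14) + ? = -78, so (3,1) = -26.
Using column 3: -23 + (-18) + (-17) + ? → (4,3) = -78 − (-58) = -20.
The remaining cell in column 4 is (4,4) = -78 − (-51) = -27.
Main diagonal needs -78; the known cells sum to -66, so (1,1) = -12.
Anti-diagonal: -24 + (-18) + (-21) + ? = -78, so (4,1) = -15.
Row 1: -12 + (-23) + (-24) + ? = -78, so (1,2) = -19.
From row 4, -78 − (-15 + (-20) + (-27)) gives (4,2) = -16.

-12 -19 -23 -24 / -25 -22 -18 -13 / -26 -21 -17 -14 / -15 -16 -20 -27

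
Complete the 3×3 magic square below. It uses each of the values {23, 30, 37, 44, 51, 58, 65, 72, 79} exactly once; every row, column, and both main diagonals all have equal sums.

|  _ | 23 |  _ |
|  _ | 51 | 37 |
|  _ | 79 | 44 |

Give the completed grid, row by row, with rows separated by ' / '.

The 9 entries sum to 459, so each line sums to 459/3 = 153.
The remaining cell in row 2 is (2,1) = 153 − 88 = 65.
The remaining cell in row 3 is (3,1) = 153 − 123 = 30.
Column 1: 65 + 30 + ? = 153, so (1,1) = 58.
Column 3 must total 153; the given cells sum to 81, so (1,3) = 72.

58 23 72 / 65 51 37 / 30 79 44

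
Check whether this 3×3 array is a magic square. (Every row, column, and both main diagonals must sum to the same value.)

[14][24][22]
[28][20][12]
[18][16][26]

Yes

Row 1: 14 + 24 + 22 = 60.
Row 2: 28 + 20 + 12 = 60.
Row 3: 18 + 16 + 26 = 60.
Column 1: 14 + 28 + 18 = 60.
Column 2: 24 + 20 + 16 = 60.
Column 3: 22 + 12 + 26 = 60.
Main diagonal: 14 + 20 + 26 = 60.
Anti-diagonal: 22 + 20 + 18 = 60.
All lines sum to 60.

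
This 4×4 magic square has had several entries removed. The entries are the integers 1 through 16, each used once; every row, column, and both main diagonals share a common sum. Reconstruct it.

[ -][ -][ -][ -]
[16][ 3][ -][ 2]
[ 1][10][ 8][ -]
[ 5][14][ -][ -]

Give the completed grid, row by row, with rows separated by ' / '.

The entries are 1 through 16, which sum to 136, so each line sums to 136/4 = 34.
Row 2: 16 + 3 + 2 + ? = 34, so (2,3) = 13.
Row 3: 1 + 10 + 8 + ? = 34, so (3,4) = 15.
From column 1, 34 − (16 + 1 + 5) gives (1,1) = 12.
The remaining cell in column 2 is (1,2) = 34 − 27 = 7.
The remaining cell in main diagonal is (4,4) = 34 − 23 = 11.
From anti-diagonal, 34 − (13 + 10 + 5) gives (1,4) = 6.
Row 1: 12 + 7 + 6 + ? = 34, so (1,3) = 9.
Using row 4: 5 + 14 + 11 + ? → (4,3) = 34 − 30 = 4.

12 7 9 6 / 16 3 13 2 / 1 10 8 15 / 5 14 4 11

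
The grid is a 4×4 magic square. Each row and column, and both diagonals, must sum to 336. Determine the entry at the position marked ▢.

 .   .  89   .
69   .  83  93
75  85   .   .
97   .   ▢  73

Row 2 needs 336; the known cells sum to 245, so (2,2) = 91.
Column 1: 69 + 75 + 97 + ? = 336, so (1,1) = 95.
Main diagonal needs 336; the known cells sum to 259, so (3,3) = 77.
Using anti-diagonal: 83 + 85 + 97 + ? → (1,4) = 336 − 265 = 71.
The remaining cell in row 1 is (1,2) = 336 − 255 = 81.
Using row 3: 75 + 85 + 77 + ? → (3,4) = 336 − 237 = 99.
From column 2, 336 − (81 + 91 + 85) gives (4,2) = 79.
Column 3 needs 336; the known cells sum to 249, so (4,3) = 87.

87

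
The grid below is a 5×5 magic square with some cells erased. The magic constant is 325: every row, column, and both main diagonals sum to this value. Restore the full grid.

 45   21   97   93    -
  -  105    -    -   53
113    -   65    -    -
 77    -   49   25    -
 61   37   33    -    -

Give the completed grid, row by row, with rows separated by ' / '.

Using row 1: 45 + 21 + 97 + 93 + ? → (1,5) = 325 − 256 = 69.
Column 1: 45 + 113 + 77 + 61 + ? = 325, so (2,1) = 29.
Column 3: 97 + 65 + 49 + 33 + ? = 325, so (2,3) = 81.
Using main diagonal: 45 + 105 + 65 + 25 + ? → (5,5) = 325 − 240 = 85.
Row 2: 29 + 105 + 81 + 53 + ? = 325, so (2,4) = 57.
The remaining cell in row 5 is (5,4) = 325 − 216 = 109.
Column 4 needs 325; the known cells sum to 284, so (3,4) = 41.
Anti-diagonal needs 325; the known cells sum to 252, so (4,2) = 73.
Using row 4: 77 + 73 + 49 + 25 + ? → (4,5) = 325 − 224 = 101.
Column 2 needs 325; the known cells sum to 236, so (3,2) = 89.
Column 5 must total 325; the given cells sum to 308, so (3,5) = 17.

45 21 97 93 69 / 29 105 81 57 53 / 113 89 65 41 17 / 77 73 49 25 101 / 61 37 33 109 85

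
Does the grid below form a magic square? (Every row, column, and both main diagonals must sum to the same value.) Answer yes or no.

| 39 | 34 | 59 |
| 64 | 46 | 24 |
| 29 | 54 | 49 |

No — row 2 sums to 134 but column 1 sums to 132.

Row 1: 39 + 34 + 59 = 132.
Row 2: 64 + 46 + 24 = 134.
Row 3: 29 + 54 + 49 = 132.
Column 1: 39 + 64 + 29 = 132.
Column 2: 34 + 46 + 54 = 134.
Column 3: 59 + 24 + 49 = 132.
Main diagonal: 39 + 46 + 49 = 134.
Anti-diagonal: 59 + 46 + 29 = 134.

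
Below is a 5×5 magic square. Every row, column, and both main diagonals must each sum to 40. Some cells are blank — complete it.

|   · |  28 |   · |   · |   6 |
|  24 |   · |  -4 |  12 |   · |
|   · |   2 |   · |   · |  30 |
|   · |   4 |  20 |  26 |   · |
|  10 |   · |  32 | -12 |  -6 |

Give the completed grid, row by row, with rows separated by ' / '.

22 28 -16 0 6 / 24 -10 -4 12 18 / -14 2 8 14 30 / -2 4 20 26 -8 / 10 16 32 -12 -6

From row 5, 40 − (10 + 32 + (-12) + (-6)) gives (5,2) = 16.
The remaining cell in column 2 is (2,2) = 40 − 50 = -10.
Using anti-diagonal: 6 + 12 + 4 + 10 + ? → (3,3) = 40 − 32 = 8.
From row 2, 40 − (24 + (-10) + (-4) + 12) gives (2,5) = 18.
From column 3, 40 − (-4 + 8 + 20 + 32) gives (1,3) = -16.
Column 5 needs 40; the known cells sum to 48, so (4,5) = -8.
From main diagonal, 40 − (-10 + 8 + 26 + (-6)) gives (1,1) = 22.
Row 1 must total 40; the given cells sum to 40, so (1,4) = 0.
From row 4, 40 − (4 + 20 + 26 + (-8)) gives (4,1) = -2.
Column 1 must total 40; the given cells sum to 54, so (3,1) = -14.
Using column 4: 0 + 12 + 26 + (-12) + ? → (3,4) = 40 − 26 = 14.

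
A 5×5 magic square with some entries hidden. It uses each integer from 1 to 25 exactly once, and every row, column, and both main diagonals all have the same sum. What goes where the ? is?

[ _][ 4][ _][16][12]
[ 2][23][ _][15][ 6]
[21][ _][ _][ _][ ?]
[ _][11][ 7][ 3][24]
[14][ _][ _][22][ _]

The entries are 1 through 25, which sum to 325, so each line sums to 325/5 = 65.
Row 2: 2 + 23 + 15 + 6 + ? = 65, so (2,3) = 19.
Row 4: 11 + 7 + 3 + 24 + ? = 65, so (4,1) = 20.
Column 1 must total 65; the given cells sum to 57, so (1,1) = 8.
Column 4 must total 65; the given cells sum to 56, so (3,4) = 9.
The remaining cell in anti-diagonal is (3,3) = 65 − 52 = 13.
Row 1 needs 65; the known cells sum to 40, so (1,3) = 25.
The remaining cell in column 3 is (5,3) = 65 − 64 = 1.
Main diagonal needs 65; the known cells sum to 47, so (5,5) = 18.
Row 5 must total 65; the given cells sum to 55, so (5,2) = 10.
Column 2: 4 + 23 + 11 + 10 + ? = 65, so (3,2) = 17.
From column 5, 65 − (12 + 6 + 24 + 18) gives (3,5) = 5.

5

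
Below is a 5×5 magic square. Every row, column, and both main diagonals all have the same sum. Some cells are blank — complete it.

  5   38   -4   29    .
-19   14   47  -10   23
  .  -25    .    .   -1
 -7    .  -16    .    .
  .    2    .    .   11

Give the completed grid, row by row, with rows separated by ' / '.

Row 2 is already complete: -19 + 14 + 47 + -10 + 23 = 55, so that is the magic constant.
Row 1 must total 55; the given cells sum to 68, so (1,5) = -13.
The remaining cell in column 2 is (4,2) = 55 − 29 = 26.
Column 5 must total 55; the given cells sum to 20, so (4,5) = 35.
From row 4, 55 − (-7 + 26 + (-16) + 35) gives (4,4) = 17.
From main diagonal, 55 − (5 + 14 + 17 + 11) gives (3,3) = 8.
Anti-diagonal must total 55; the given cells sum to 11, so (5,1) = 44.
Using column 1: 5 + (-19) + (-7) + 44 + ? → (3,1) = 55 − 23 = 32.
Column 3 needs 55; the known cells sum to 35, so (5,3) = 20.
From row 3, 55 − (32 + (-25) + 8 + (-1)) gives (3,4) = 41.
From row 5, 55 − (44 + 2 + 20 + 11) gives (5,4) = -22.

5 38 -4 29 -13 / -19 14 47 -10 23 / 32 -25 8 41 -1 / -7 26 -16 17 35 / 44 2 20 -22 11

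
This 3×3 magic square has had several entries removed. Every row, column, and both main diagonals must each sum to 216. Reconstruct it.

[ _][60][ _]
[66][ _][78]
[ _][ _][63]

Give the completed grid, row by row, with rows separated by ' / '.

Row 2 needs 216; the known cells sum to 144, so (2,2) = 72.
Column 2: 60 + 72 + ? = 216, so (3,2) = 84.
From column 3, 216 − (78 + 63) gives (1,3) = 75.
Main diagonal must total 216; the given cells sum to 135, so (1,1) = 81.
Anti-diagonal needs 216; the known cells sum to 147, so (3,1) = 69.

81 60 75 / 66 72 78 / 69 84 63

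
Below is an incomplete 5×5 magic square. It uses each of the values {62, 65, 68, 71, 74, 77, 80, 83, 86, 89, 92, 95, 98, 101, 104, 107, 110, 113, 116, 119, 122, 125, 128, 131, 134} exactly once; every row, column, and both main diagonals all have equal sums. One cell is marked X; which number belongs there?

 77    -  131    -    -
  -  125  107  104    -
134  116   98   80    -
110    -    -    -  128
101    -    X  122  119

65

The 25 entries sum to 2450, so each line sums to 2450/5 = 490.
Row 3: 134 + 116 + 98 + 80 + ? = 490, so (3,5) = 62.
From column 1, 490 − (77 + 134 + 110 + 101) gives (2,1) = 68.
Main diagonal needs 490; the known cells sum to 419, so (4,4) = 71.
From row 2, 490 − (68 + 125 + 107 + 104) gives (2,5) = 86.
Column 4 needs 490; the known cells sum to 377, so (1,4) = 113.
Column 5 must total 490; the given cells sum to 395, so (1,5) = 95.
From anti-diagonal, 490 − (95 + 104 + 98 + 101) gives (4,2) = 92.
Using row 1: 77 + 131 + 113 + 95 + ? → (1,2) = 490 − 416 = 74.
From row 4, 490 − (110 + 92 + 71 + 128) gives (4,3) = 89.
Column 2: 74 + 125 + 116 + 92 + ? = 490, so (5,2) = 83.
Column 3 must total 490; the given cells sum to 425, so (5,3) = 65.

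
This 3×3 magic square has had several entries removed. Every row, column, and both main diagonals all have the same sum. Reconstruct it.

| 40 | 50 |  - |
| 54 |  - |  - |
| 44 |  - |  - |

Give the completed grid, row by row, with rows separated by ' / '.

Column 1 is already complete: 40 + 54 + 44 = 138, so that is the magic constant.
The remaining cell in row 1 is (1,3) = 138 − 90 = 48.
Anti-diagonal must total 138; the given cells sum to 92, so (2,2) = 46.
The remaining cell in row 2 is (2,3) = 138 − 100 = 38.
Using column 2: 50 + 46 + ? → (3,2) = 138 − 96 = 42.
Column 3 needs 138; the known cells sum to 86, so (3,3) = 52.

40 50 48 / 54 46 38 / 44 42 52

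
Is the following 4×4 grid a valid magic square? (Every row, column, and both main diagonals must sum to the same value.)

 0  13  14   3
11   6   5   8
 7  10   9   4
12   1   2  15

Yes

Row 1: 0 + 13 + 14 + 3 = 30.
Row 2: 11 + 6 + 5 + 8 = 30.
Row 3: 7 + 10 + 9 + 4 = 30.
Row 4: 12 + 1 + 2 + 15 = 30.
Column 1: 0 + 11 + 7 + 12 = 30.
Column 2: 13 + 6 + 10 + 1 = 30.
Column 3: 14 + 5 + 9 + 2 = 30.
Column 4: 3 + 8 + 4 + 15 = 30.
Main diagonal: 0 + 6 + 9 + 15 = 30.
Anti-diagonal: 3 + 5 + 10 + 12 = 30.
All lines sum to 30.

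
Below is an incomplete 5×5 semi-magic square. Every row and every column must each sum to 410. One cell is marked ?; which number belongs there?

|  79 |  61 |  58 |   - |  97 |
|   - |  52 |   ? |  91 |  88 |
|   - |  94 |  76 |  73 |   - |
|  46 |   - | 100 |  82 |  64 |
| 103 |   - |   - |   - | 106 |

The remaining cell in row 1 is (1,4) = 410 − 295 = 115.
The remaining cell in row 4 is (4,2) = 410 − 292 = 118.
From column 2, 410 − (61 + 52 + 94 + 118) gives (5,2) = 85.
The remaining cell in column 4 is (5,4) = 410 − 361 = 49.
Column 5 must total 410; the given cells sum to 355, so (3,5) = 55.
Row 3 must total 410; the given cells sum to 298, so (3,1) = 112.
The remaining cell in row 5 is (5,3) = 410 − 343 = 67.
Column 1: 79 + 112 + 46 + 103 + ? = 410, so (2,1) = 70.
Column 3 needs 410; the known cells sum to 301, so (2,3) = 109.

109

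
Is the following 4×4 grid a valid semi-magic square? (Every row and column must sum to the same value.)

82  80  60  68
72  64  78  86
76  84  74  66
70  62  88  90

Row 1: 82 + 80 + 60 + 68 = 290.
Row 2: 72 + 64 + 78 + 86 = 300.
Row 3: 76 + 84 + 74 + 66 = 300.
Row 4: 70 + 62 + 88 + 90 = 310.
Column 1: 82 + 72 + 76 + 70 = 300.
Column 2: 80 + 64 + 84 + 62 = 290.
Column 3: 60 + 78 + 74 + 88 = 300.
Column 4: 68 + 86 + 66 + 90 = 310.

No — column 3 sums to 300 but column 4 sums to 310.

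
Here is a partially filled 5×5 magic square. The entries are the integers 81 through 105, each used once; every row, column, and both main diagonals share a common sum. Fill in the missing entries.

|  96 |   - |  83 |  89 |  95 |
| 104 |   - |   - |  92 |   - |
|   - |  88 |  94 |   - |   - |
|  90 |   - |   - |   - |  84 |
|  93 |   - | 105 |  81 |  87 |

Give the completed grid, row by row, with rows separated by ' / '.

The entries are 81 through 105, which sum to 2325, so each line sums to 2325/5 = 465.
From row 1, 465 − (96 + 83 + 89 + 95) gives (1,2) = 102.
The remaining cell in row 5 is (5,2) = 465 − 366 = 99.
Column 1: 96 + 104 + 90 + 93 + ? = 465, so (3,1) = 82.
The remaining cell in anti-diagonal is (4,2) = 465 − 374 = 91.
Using column 2: 102 + 88 + 91 + 99 + ? → (2,2) = 465 − 380 = 85.
Main diagonal needs 465; the known cells sum to 362, so (4,4) = 103.
The remaining cell in row 4 is (4,3) = 465 − 368 = 97.
Column 3: 83 + 94 + 97 + 105 + ? = 465, so (2,3) = 86.
Column 4 needs 465; the known cells sum to 365, so (3,4) = 100.
Using row 2: 104 + 85 + 86 + 92 + ? → (2,5) = 465 − 367 = 98.
Row 3 must total 465; the given cells sum to 364, so (3,5) = 101.

96 102 83 89 95 / 104 85 86 92 98 / 82 88 94 100 101 / 90 91 97 103 84 / 93 99 105 81 87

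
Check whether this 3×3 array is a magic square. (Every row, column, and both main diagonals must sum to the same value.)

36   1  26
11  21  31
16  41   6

Row 1: 36 + 1 + 26 = 63.
Row 2: 11 + 21 + 31 = 63.
Row 3: 16 + 41 + 6 = 63.
Column 1: 36 + 11 + 16 = 63.
Column 2: 1 + 21 + 41 = 63.
Column 3: 26 + 31 + 6 = 63.
Main diagonal: 36 + 21 + 6 = 63.
Anti-diagonal: 26 + 21 + 16 = 63.
All lines sum to 63.

Yes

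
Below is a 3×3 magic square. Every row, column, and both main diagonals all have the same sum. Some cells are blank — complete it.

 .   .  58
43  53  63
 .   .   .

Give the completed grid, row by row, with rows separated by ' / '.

68 33 58 / 43 53 63 / 48 73 38

Row 2 is already complete: 43 + 53 + 63 = 159, so that is the magic constant.
From column 3, 159 − (58 + 63) gives (3,3) = 38.
Main diagonal: 53 + 38 + ? = 159, so (1,1) = 68.
Using anti-diagonal: 58 + 53 + ? → (3,1) = 159 − 111 = 48.
Row 1: 68 + 58 + ? = 159, so (1,2) = 33.
Row 3: 48 + 38 + ? = 159, so (3,2) = 73.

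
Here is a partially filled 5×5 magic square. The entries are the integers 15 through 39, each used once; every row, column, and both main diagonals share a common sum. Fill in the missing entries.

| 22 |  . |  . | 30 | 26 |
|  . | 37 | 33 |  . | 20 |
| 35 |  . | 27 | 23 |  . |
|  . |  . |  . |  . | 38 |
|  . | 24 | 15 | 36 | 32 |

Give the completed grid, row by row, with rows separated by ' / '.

The entries are 15 through 39, which sum to 675, so each line sums to 675/5 = 135.
Row 5 needs 135; the known cells sum to 107, so (5,1) = 28.
Column 5 must total 135; the given cells sum to 116, so (3,5) = 19.
Using main diagonal: 22 + 37 + 27 + 32 + ? → (4,4) = 135 − 118 = 17.
Row 3 must total 135; the given cells sum to 104, so (3,2) = 31.
Using column 4: 30 + 23 + 17 + 36 + ? → (2,4) = 135 − 106 = 29.
Using anti-diagonal: 26 + 29 + 27 + 28 + ? → (4,2) = 135 − 110 = 25.
Row 2: 37 + 33 + 29 + 20 + ? = 135, so (2,1) = 16.
Using column 1: 22 + 16 + 35 + 28 + ? → (4,1) = 135 − 101 = 34.
The remaining cell in column 2 is (1,2) = 135 − 117 = 18.
Row 1 needs 135; the known cells sum to 96, so (1,3) = 39.
Row 4: 34 + 25 + 17 + 38 + ? = 135, so (4,3) = 21.

22 18 39 30 26 / 16 37 33 29 20 / 35 31 27 23 19 / 34 25 21 17 38 / 28 24 15 36 32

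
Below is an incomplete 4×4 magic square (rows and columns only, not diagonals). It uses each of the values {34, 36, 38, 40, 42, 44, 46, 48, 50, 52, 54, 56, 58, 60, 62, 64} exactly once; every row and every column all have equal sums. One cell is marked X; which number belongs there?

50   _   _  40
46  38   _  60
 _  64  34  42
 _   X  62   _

36

The 16 entries sum to 784, so each line sums to 784/4 = 196.
Row 2 needs 196; the known cells sum to 144, so (2,3) = 52.
The remaining cell in row 3 is (3,1) = 196 − 140 = 56.
The remaining cell in column 1 is (4,1) = 196 − 152 = 44.
Column 3 needs 196; the known cells sum to 148, so (1,3) = 48.
Column 4 must total 196; the given cells sum to 142, so (4,4) = 54.
From row 1, 196 − (50 + 48 + 40) gives (1,2) = 58.
From row 4, 196 − (44 + 62 + 54) gives (4,2) = 36.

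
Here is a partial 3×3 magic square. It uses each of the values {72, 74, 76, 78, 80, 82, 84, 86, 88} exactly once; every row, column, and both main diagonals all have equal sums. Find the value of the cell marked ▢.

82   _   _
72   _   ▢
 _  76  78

The 9 entries sum to 720, so each line sums to 720/3 = 240.
Row 3: 76 + 78 + ? = 240, so (3,1) = 86.
Main diagonal needs 240; the known cells sum to 160, so (2,2) = 80.
From anti-diagonal, 240 − (80 + 86) gives (1,3) = 74.
Row 1: 82 + 74 + ? = 240, so (1,2) = 84.
Row 2 must total 240; the given cells sum to 152, so (2,3) = 88.

88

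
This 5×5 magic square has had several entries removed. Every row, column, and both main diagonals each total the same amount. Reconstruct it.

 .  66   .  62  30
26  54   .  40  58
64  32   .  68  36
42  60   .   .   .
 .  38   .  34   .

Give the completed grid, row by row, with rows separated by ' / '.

Column 2 is already complete: 66 + 54 + 32 + 60 + 38 = 250, so that is the magic constant.
Row 2 must total 250; the given cells sum to 178, so (2,3) = 72.
Row 3 needs 250; the known cells sum to 200, so (3,3) = 50.
Column 4: 62 + 40 + 68 + 34 + ? = 250, so (4,4) = 46.
Anti-diagonal must total 250; the given cells sum to 180, so (5,1) = 70.
Column 1: 26 + 64 + 42 + 70 + ? = 250, so (1,1) = 48.
The remaining cell in main diagonal is (5,5) = 250 − 198 = 52.
Row 1 needs 250; the known cells sum to 206, so (1,3) = 44.
Row 5 must total 250; the given cells sum to 194, so (5,3) = 56.
Column 3 must total 250; the given cells sum to 222, so (4,3) = 28.
Column 5 needs 250; the known cells sum to 176, so (4,5) = 74.

48 66 44 62 30 / 26 54 72 40 58 / 64 32 50 68 36 / 42 60 28 46 74 / 70 38 56 34 52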